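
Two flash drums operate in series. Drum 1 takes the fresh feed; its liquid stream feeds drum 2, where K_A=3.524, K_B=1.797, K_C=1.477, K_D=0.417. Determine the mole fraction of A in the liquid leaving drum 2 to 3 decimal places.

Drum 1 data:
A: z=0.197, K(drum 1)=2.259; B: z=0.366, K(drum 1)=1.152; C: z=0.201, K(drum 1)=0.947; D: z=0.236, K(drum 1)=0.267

Drum 1:
Newton iteration, ψ₁⁰ = 0.63:
  ψ₁ = 0.630: g = -0.1433, g' = -0.542 → ψ₁ = 0.366
  ψ₁ = 0.366: g = -0.0247, g' = -0.391 → ψ₁ = 0.303
  ψ₁ = 0.303: g = -0.0004, g' = -0.381 → ψ₁ = 0.302
Converged at ψ₁ = 0.302.
Drum-1 compositions:
  A: x = 0.143, y = 0.323
  B: x = 0.350, y = 0.403
  C: x = 0.204, y = 0.193
  D: x = 0.303, y = 0.081
Drum-2 feed = drum-1 liquid: z₂ = (0.1428, 0.3500, 0.2043, 0.3030).
Drum 2:
Rachford–Rice: g(ψ₂) = Σ zᵢ(Kᵢ−1)/(1+ψ₂(Kᵢ−1)) = 0.
g(0) = ΣzᵢKᵢ − 1 = 0.560 and g(1) = 1 − Σzᵢ/Kᵢ = -0.100, so a root lies in (0, 1).
Newton iteration, ψ₂⁰ = 0.5:
  ψ₂ = 0.500: g = 0.1881, g' = -0.527 → ψ₂ = 0.857
  ψ₂ = 0.857: g = -0.0042, g' = -0.604 → ψ₂ = 0.850
Converged at ψ₂ = 0.850.
  A: x = 0.045, y = 0.160
  B: x = 0.209, y = 0.375
  C: x = 0.145, y = 0.215
  D: x = 0.601, y = 0.250

x_A (drum 2) = 0.045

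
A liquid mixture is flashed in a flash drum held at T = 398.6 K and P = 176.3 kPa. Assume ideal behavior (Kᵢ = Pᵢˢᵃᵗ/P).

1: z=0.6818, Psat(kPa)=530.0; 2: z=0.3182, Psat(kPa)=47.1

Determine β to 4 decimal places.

β = 0.7717

Raoult's law: Kᵢ = Pᵢˢᵃᵗ/P = Pᵢˢᵃᵗ/176.3.
  K_1 = 530.0/176.3 = 3.006239, K_2 = 47.1/176.3 = 0.267158
Binary case is linear: z₁(K₁−1)(1+β(K₂−1)) + z₂(K₂−1)(1+β(K₁−1)) = 0
⇒ β = [z₁(K₁−1)+z₂(K₂−1)] / [−(K₁−1)(K₂−1)] = 1.13466/1.47026 = 0.7717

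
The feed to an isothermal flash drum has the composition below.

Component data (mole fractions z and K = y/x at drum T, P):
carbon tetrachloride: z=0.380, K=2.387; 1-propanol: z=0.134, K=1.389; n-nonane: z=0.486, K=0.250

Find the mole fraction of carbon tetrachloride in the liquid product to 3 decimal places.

Let ψ = V/F and solve Σ zᵢ(Kᵢ−1)/(1+ψ(Kᵢ−1)) = 0.
g(0) = ΣzᵢKᵢ − 1 = 0.215 and g(1) = 1 − Σzᵢ/Kᵢ = -1.200, so a root lies in (0, 1).
Newton–Raphson from ψ = 0.5:
  ψ = 0.500: g = -0.2283, g' = -0.969 → ψ = 0.264
  ψ = 0.264: g = -0.0217, g' = -0.833 → ψ = 0.238
Converged at ψ = 0.238.
Compositions from xᵢ = zᵢ/(1+ψ(Kᵢ−1)), yᵢ = Kᵢxᵢ:
  carbon tetrachloride: x = 0.286, y = 0.682
  1-propanol: x = 0.123, y = 0.170
  n-nonane: x = 0.592, y = 0.148

x_carbon tetrachloride = 0.286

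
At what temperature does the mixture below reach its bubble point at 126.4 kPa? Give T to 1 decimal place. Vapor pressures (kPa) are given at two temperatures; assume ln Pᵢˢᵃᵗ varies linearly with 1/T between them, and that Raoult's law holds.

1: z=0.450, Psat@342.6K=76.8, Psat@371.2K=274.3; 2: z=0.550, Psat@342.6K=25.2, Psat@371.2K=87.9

Bubble-point temperature: ΣzᵢPᵢˢᵃᵗ(T) = P. Interpolate ln Pᵢˢᵃᵗ = aᵢ + bᵢ/T.
  T = 342.6 K: ΣzᵢPᵢˢᵃᵗ = 48.42 kPa
  T = 371.2 K: ΣzᵢPᵢˢᵃᵗ = 171.78 kPa
  T = 356.9 K: ΣzᵢPᵢˢᵃᵗ = 93.54 kPa
  T = 364.0 K: ΣzᵢPᵢˢᵃᵗ = 127.25 kPa
  T = 360.4 K: ΣzᵢPᵢˢᵃᵗ = 109.03 kPa
  T = 362.2 K: ΣzᵢPᵢˢᵃᵗ = 117.83 kPa
Interpolating between 362.2 K and 364.0 K gives T ≈ 363.8 K.

T = 363.8 K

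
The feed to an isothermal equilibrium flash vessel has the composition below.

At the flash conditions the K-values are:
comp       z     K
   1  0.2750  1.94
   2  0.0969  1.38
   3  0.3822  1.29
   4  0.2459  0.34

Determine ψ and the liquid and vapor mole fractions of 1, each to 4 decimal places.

Rachford–Rice: g(ψ) = Σ zᵢ(Kᵢ−1)/(1+ψ(Kᵢ−1)) = 0.
g(0) = ΣzᵢKᵢ − 1 = 0.2439 and g(1) = 1 − Σzᵢ/Kᵢ = -0.2315, so a root lies in (0, 1).
Newton iteration, ψ⁰ = 0.67:
  ψ = 0.6700: g = -0.01019, g' = -0.4672 → ψ = 0.6482
  ψ = 0.6482: g = -0.00016, g' = -0.4528 → ψ = 0.6478
Converged at ψ = 0.6478.
Compositions from xᵢ = zᵢ/(1+ψ(Kᵢ−1)), yᵢ = Kᵢxᵢ:
  1: x = 0.1709, y = 0.3316
  2: x = 0.0778, y = 0.1073
  3: x = 0.3218, y = 0.4151
  4: x = 0.4296, y = 0.1461

ψ = 0.6478, x_1 = 0.1709, y_1 = 0.3316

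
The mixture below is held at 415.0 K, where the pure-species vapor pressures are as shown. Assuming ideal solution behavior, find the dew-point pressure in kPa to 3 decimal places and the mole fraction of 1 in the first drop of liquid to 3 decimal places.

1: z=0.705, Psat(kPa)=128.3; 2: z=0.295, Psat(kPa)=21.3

At the dew point ψ → 1, so Σzᵢ/Kᵢ = 1 with Kᵢ = Pᵢˢᵃᵗ/P ⇒ 1/P = Σzᵢ/Pᵢˢᵃᵗ.
1/P = 0.705/128.3 + 0.295/21.3 = 0.019345 ⇒ P = 51.694 kPa
xᵢ = zᵢP/Pᵢˢᵃᵗ ⇒ x_1 = 0.705·51.694/128.3 = 0.284

Pdew = 51.694 kPa, x_1 = 0.284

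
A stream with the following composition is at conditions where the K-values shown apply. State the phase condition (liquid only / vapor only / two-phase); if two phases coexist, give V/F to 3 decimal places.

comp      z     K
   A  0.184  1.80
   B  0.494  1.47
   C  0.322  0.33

two-phase, V/F = 0.429

ΣzᵢKᵢ = 1.164; Σzᵢ/Kᵢ = 1.414.
Both exceed 1, so a two-phase solution exists.
Let ψ = V/F and solve Σ zᵢ(Kᵢ−1)/(1+ψ(Kᵢ−1)) = 0.
Newton–Raphson from ψ = 0.5:
  ψ = 0.500: g = -0.0313, g' = -0.458 → ψ = 0.432
  ψ = 0.432: g = -0.0011, g' = -0.427 → ψ = 0.429
Converged at ψ = 0.429.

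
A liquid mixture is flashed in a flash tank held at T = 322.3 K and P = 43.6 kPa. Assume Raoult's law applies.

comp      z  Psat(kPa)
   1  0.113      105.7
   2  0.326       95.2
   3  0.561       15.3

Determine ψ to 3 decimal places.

Raoult's law: Kᵢ = Pᵢˢᵃᵗ/P = Pᵢˢᵃᵗ/43.6.
  K_1 = 105.7/43.6 = 2.42431, K_2 = 95.2/43.6 = 2.18349, K_3 = 15.3/43.6 = 0.35092
Rachford–Rice: g(ψ) = Σ zᵢ(Kᵢ−1)/(1+ψ(Kᵢ−1)) = 0.
g(0) = ΣzᵢKᵢ − 1 = 0.183 and g(1) = 1 − Σzᵢ/Kᵢ = -0.795, so a root lies in (0, 1).
Newton–Raphson from ψ = 0.44:
  ψ = 0.440: g = -0.1571, g' = -0.747 → ψ = 0.230
  ψ = 0.230: g = -0.0034, g' = -0.739 → ψ = 0.225
Converged at ψ = 0.225.

ψ = 0.225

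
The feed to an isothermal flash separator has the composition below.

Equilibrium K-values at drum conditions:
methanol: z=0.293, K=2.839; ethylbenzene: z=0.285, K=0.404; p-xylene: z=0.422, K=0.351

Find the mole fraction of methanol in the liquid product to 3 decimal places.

Material balance + equilibrium reduce to Σ zᵢ(Kᵢ−1)/(1+V/F(Kᵢ−1)) = 0.
Feasibility: ΣzᵢKᵢ = 1.095, Σzᵢ/Kᵢ = 2.011 — both > 1, two phases present.
Iterate (Newton) starting at V/F = 0.5:
  V/F = 0.500: g = -0.3667, g' = -0.864 → V/F = 0.076
  V/F = 0.076: g = 0.0072, g' = -1.071 → V/F = 0.082
Converged at V/F = 0.082.
Compositions from xᵢ = zᵢ/(1+V/F(Kᵢ−1)), yᵢ = Kᵢxᵢ:
  methanol: x = 0.254, y = 0.722
  ethylbenzene: x = 0.300, y = 0.121
  p-xylene: x = 0.446, y = 0.156

x_methanol = 0.254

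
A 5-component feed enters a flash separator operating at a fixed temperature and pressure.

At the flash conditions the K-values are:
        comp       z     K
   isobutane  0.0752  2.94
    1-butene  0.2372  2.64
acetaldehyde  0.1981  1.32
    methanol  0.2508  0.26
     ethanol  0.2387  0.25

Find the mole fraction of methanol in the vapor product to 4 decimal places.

Rachford–Rice: g(ψ) = Σ zᵢ(Kᵢ−1)/(1+ψ(Kᵢ−1)) = 0.
Check two-phase: ΣzᵢKᵢ = 1.2337 > 1 and Σzᵢ/Kᵢ = 2.1849 > 1, so g(0) = 0.2337 > 0 and g(1) = -1.1849 < 0.
Newton–Raphson from ψ = 0.5:
  ψ = 0.5000: g = -0.23859, g' = -0.9704 → ψ = 0.2541
  ψ = 0.2541: g = -0.01884, g' = -0.8754 → ψ = 0.2326
  ψ = 0.2326: g = 0.00008, g' = -0.8836 → ψ = 0.2327
Converged at ψ = 0.2327.
Compositions from xᵢ = zᵢ/(1+ψ(Kᵢ−1)), yᵢ = Kᵢxᵢ:
  isobutane: x = 0.0518, y = 0.1523
  1-butene: x = 0.1717, y = 0.4532
  acetaldehyde: x = 0.1844, y = 0.2434
  methanol: x = 0.3030, y = 0.0788
  ethanol: x = 0.2892, y = 0.0723

y_methanol = 0.0788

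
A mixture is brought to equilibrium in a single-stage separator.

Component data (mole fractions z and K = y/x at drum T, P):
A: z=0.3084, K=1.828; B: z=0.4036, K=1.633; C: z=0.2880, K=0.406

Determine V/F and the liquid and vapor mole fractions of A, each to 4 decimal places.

Material balance + equilibrium reduce to Σ zᵢ(Kᵢ−1)/(1+V/F(Kᵢ−1)) = 0.
Feasibility: ΣzᵢKᵢ = 1.3398, Σzᵢ/Kᵢ = 1.1252 — both > 1, two phases present.
Newton iteration, V/F⁰ = 0.68:
  V/F = 0.6800: g = 0.05498, g' = -0.4516 → V/F = 0.8017
  V/F = 0.8017: g = -0.00368, g' = -0.5180 → V/F = 0.7946
Converged at V/F = 0.7946.
Compositions from xᵢ = zᵢ/(1+V/F(Kᵢ−1)), yᵢ = Kᵢxᵢ:
  A: x = 0.1860, y = 0.3400
  B: x = 0.2685, y = 0.4385
  C: x = 0.5455, y = 0.2215

V/F = 0.7946, x_A = 0.1860, y_A = 0.3400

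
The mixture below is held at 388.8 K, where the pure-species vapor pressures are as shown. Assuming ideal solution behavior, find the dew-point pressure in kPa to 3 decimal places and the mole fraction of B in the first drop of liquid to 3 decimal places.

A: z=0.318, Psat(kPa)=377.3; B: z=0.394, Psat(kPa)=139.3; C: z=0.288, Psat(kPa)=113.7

At the dew point ψ → 1, so Σzᵢ/Kᵢ = 1 with Kᵢ = Pᵢˢᵃᵗ/P ⇒ 1/P = Σzᵢ/Pᵢˢᵃᵗ.
1/P = 0.318/377.3 + 0.394/139.3 + 0.288/113.7 = 0.006204 ⇒ P = 161.180 kPa
xᵢ = zᵢP/Pᵢˢᵃᵗ ⇒ x_B = 0.394·161.180/139.3 = 0.456

Pdew = 161.180 kPa, x_B = 0.456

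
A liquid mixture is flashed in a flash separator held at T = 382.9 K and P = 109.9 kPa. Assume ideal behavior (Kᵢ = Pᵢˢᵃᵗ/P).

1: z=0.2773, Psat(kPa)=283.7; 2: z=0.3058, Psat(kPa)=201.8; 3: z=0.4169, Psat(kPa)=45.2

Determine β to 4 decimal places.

Raoult's law: Kᵢ = Pᵢˢᵃᵗ/P = Pᵢˢᵃᵗ/109.9.
  K_1 = 283.7/109.9 = 2.581438, K_2 = 201.8/109.9 = 1.836215, K_3 = 45.2/109.9 = 0.411283
Material balance + equilibrium reduce to Σ zᵢ(Kᵢ−1)/(1+β(Kᵢ−1)) = 0.
g(0) = ΣzᵢKᵢ − 1 = 0.4488 and g(1) = 1 − Σzᵢ/Kᵢ = -0.2876, so a root lies in (0, 1).
Iterate (Newton) starting at β = 0.34:
  β = 0.3400: g = 0.17744, g' = -0.6488 → β = 0.6135
  β = 0.6135: g = 0.00740, g' = -0.6261 → β = 0.6253
Converged at β = 0.6253.

β = 0.6253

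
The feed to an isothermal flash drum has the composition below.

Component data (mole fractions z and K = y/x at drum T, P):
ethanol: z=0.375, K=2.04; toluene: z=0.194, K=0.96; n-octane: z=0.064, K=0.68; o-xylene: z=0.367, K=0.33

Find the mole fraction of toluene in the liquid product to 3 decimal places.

Rachford–Rice: g(β) = Σ zᵢ(Kᵢ−1)/(1+β(Kᵢ−1)) = 0.
g(0) = ΣzᵢKᵢ − 1 = 0.116 and g(1) = 1 − Σzᵢ/Kᵢ = -0.592, so a root lies in (0, 1).
Iterate (Newton) starting at β = 0.68:
  β = 0.680: g = -0.2574, g' = -0.706 → β = 0.315
  β = 0.315: g = -0.0488, g' = -0.503 → β = 0.219
  β = 0.219: g = -0.0001, g' = -0.503 → β = 0.218
Converged at β = 0.218.
Compositions from xᵢ = zᵢ/(1+β(Kᵢ−1)), yᵢ = Kᵢxᵢ:
  ethanol: x = 0.306, y = 0.623
  toluene: x = 0.196, y = 0.188
  n-octane: x = 0.069, y = 0.047
  o-xylene: x = 0.430, y = 0.142

x_toluene = 0.196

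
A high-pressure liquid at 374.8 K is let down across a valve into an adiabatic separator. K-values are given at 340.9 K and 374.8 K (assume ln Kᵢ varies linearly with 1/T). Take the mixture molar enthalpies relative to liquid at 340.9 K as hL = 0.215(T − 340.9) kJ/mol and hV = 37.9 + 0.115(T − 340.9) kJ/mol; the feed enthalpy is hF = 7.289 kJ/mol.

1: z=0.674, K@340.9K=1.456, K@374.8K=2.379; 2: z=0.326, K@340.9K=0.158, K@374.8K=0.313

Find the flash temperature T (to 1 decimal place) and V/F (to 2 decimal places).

T = 343.5 K, V/F = 0.18

Adiabatic flash: solve Rachford–Rice at each trial T, then check hF = ψ·hV(T) + (1−ψ)·hL(T).
  T = 340.9 K: K = (1.456, 0.158), RR gives ψ = 0.086, H_out = 3.243 kJ/mol
  T = 374.8 K: K = (2.379, 0.313), RR gives ψ = 0.745, H_out = 32.987 kJ/mol
  T = 357.9 K: K = (1.884, 0.226), RR gives ψ = 0.502, H_out = 21.842 kJ/mol
  T = 349.4 K: K = (1.662, 0.190), RR gives ψ = 0.339, H_out = 14.395 kJ/mol
  T = 345.1 K: K = (1.555, 0.173), RR gives ψ = 0.228, H_out = 9.459 kJ/mol
  T = 343.0 K: K = (1.505, 0.165), RR gives ψ = 0.162, H_out = 6.571 kJ/mol
Linear interpolation between T = 343.0 (H_out = 6.571) and T = 345.1 (H_out = 9.459) on hF = 7.289 gives T ≈ 343.5 K, at which ψ = 0.18.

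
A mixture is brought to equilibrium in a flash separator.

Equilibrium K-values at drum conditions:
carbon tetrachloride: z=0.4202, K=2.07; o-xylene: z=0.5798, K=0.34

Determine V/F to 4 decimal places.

V/F = 0.0948

Binary case is linear: z₁(K₁−1)(1+V/F(K₂−1)) + z₂(K₂−1)(1+V/F(K₁−1)) = 0
⇒ V/F = [z₁(K₁−1)+z₂(K₂−1)] / [−(K₁−1)(K₂−1)] = 0.06695/0.70620 = 0.0948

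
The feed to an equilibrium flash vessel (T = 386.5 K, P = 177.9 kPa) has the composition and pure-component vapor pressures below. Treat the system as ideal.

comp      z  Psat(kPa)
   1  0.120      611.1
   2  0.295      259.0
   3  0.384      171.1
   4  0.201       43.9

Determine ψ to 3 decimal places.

Raoult's law: Kᵢ = Pᵢˢᵃᵗ/P = Pᵢˢᵃᵗ/177.9.
  K_1 = 611.1/177.9 = 3.43508, K_2 = 259.0/177.9 = 1.45587, K_3 = 171.1/177.9 = 0.96178, K_4 = 43.9/177.9 = 0.24677
Material balance + equilibrium reduce to Σ zᵢ(Kᵢ−1)/(1+ψ(Kᵢ−1)) = 0.
g(0) = ΣzᵢKᵢ − 1 = 0.261 and g(1) = 1 − Σzᵢ/Kᵢ = -0.451, so a root lies in (0, 1).
Newton iteration, ψ⁰ = 0.5:
  ψ = 0.500: g = -0.0165, g' = -0.479 → ψ = 0.465
Converged at ψ = 0.465.

ψ = 0.465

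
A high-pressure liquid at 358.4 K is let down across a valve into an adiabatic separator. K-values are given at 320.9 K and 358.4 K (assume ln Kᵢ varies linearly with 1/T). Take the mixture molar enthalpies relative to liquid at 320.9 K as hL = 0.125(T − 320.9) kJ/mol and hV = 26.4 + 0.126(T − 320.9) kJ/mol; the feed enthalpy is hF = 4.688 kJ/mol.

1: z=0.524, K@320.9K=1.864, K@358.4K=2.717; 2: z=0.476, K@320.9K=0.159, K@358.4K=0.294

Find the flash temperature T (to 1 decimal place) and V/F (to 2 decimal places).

T = 326.5 K, V/F = 0.15

Adiabatic flash: solve Rachford–Rice at each trial T, then check hF = ψ·hV(T) + (1−ψ)·hL(T).
  T = 320.9 K: K = (1.864, 0.159), RR gives ψ = 0.072, H_out = 1.905 kJ/mol
  T = 358.4 K: K = (2.717, 0.294), RR gives ψ = 0.465, H_out = 16.980 kJ/mol
  T = 339.6 K: K = (2.273, 0.220), RR gives ψ = 0.298, H_out = 10.199 kJ/mol
  T = 330.2 K: K = (2.063, 0.188), RR gives ψ = 0.197, H_out = 6.371 kJ/mol
  T = 325.5 K: K = (1.961, 0.173), RR gives ψ = 0.138, H_out = 4.226 kJ/mol
  T = 327.9 K: K = (2.013, 0.180), RR gives ψ = 0.169, H_out = 5.346 kJ/mol
Linear interpolation between T = 325.5 (H_out = 4.226) and T = 327.9 (H_out = 5.346) on hF = 4.688 gives T ≈ 326.5 K, at which ψ = 0.15.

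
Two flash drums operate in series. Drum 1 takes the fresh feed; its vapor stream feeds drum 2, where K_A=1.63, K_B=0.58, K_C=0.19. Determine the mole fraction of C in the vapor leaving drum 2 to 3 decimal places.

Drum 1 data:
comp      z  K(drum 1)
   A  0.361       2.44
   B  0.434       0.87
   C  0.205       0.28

y_C (drum 2) = 0.021

Drum 1:
Iterate (Newton) starting at ψ₁ = 0.47:
  ψ₁ = 0.470: g = 0.0268, g' = -0.517 → ψ₁ = 0.522
Converged at ψ₁ = 0.522.
Drum-1 compositions:
  A: x = 0.206, y = 0.503
  B: x = 0.466, y = 0.405
  C: x = 0.328, y = 0.092
Drum-2 feed = drum-1 vapor: z₂ = (0.5030, 0.4050, 0.0919).
Drum 2:
Material balance + equilibrium reduce to Σ zᵢ(Kᵢ−1)/(1+ψ₂(Kᵢ−1)) = 0.
Feasibility: ΣzᵢKᵢ = 1.072, Σzᵢ/Kᵢ = 1.491 — both > 1, two phases present.
Newton–Raphson from ψ₂ = 0.5:
  ψ₂ = 0.500: g = -0.0995, g' = -0.400 → ψ₂ = 0.252
  ψ₂ = 0.252: g = -0.0101, g' = -0.333 → ψ₂ = 0.221
Converged at ψ₂ = 0.221.
  A: x = 0.442, y = 0.720
  B: x = 0.446, y = 0.259
  C: x = 0.112, y = 0.021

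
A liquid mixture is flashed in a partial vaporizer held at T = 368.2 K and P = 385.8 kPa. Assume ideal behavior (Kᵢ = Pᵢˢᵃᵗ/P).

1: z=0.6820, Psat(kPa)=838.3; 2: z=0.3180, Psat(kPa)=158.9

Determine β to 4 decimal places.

β = 0.8885

Raoult's law: Kᵢ = Pᵢˢᵃᵗ/P = Pᵢˢᵃᵗ/385.8.
  K_1 = 838.3/385.8 = 2.172888, K_2 = 158.9/385.8 = 0.411871
Material balance + equilibrium reduce to Σ zᵢ(Kᵢ−1)/(1+β(Kᵢ−1)) = 0.
g(0) = ΣzᵢKᵢ − 1 = 0.6129 and g(1) = 1 − Σzᵢ/Kᵢ = -0.0860, so a root lies in (0, 1).
Binary case is linear: z₁(K₁−1)(1+β(K₂−1)) + z₂(K₂−1)(1+β(K₁−1)) = 0
⇒ β = [z₁(K₁−1)+z₂(K₂−1)] / [−(K₁−1)(K₂−1)] = 0.61288/0.68981 = 0.8885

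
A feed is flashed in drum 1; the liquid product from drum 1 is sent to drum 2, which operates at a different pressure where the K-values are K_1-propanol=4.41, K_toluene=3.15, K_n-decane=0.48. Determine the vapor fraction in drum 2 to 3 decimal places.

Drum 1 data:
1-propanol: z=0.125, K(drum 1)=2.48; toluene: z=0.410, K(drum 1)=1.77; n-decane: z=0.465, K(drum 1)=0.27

Drum 1:
Rachford–Rice: g(ψ₁) = Σ zᵢ(Kᵢ−1)/(1+ψ₁(Kᵢ−1)) = 0.
g(0) = ΣzᵢKᵢ − 1 = 0.161 and g(1) = 1 − Σzᵢ/Kᵢ = -1.004, so a root lies in (0, 1).
Newton–Raphson from ψ₁ = 0.65:
  ψ₁ = 0.650: g = -0.3413, g' = -1.076 → ψ₁ = 0.333
  ψ₁ = 0.333: g = -0.0732, g' = -0.709 → ψ₁ = 0.230
  ψ₁ = 0.230: g = -0.0015, g' = -0.686 → ψ₁ = 0.227
Converged at ψ₁ = 0.227.
Drum-1 compositions:
  1-propanol: x = 0.094, y = 0.232
  toluene: x = 0.349, y = 0.618
  n-decane: x = 0.558, y = 0.151
Drum-2 feed = drum-1 liquid: z₂ = (0.0935, 0.3489, 0.5576).
Drum 2:
Rachford–Rice: g(ψ₂) = Σ zᵢ(Kᵢ−1)/(1+ψ₂(Kᵢ−1)) = 0.
Check two-phase: ΣzᵢKᵢ = 1.779 > 1 and Σzᵢ/Kᵢ = 1.294 > 1, so g(0) = 0.779 > 0 and g(1) = -0.294 < 0.
Newton–Raphson from ψ₂ = 0.32:
  ψ₂ = 0.320: g = 0.2490, g' = -1.032 → ψ₂ = 0.561
  ψ₂ = 0.561: g = 0.0398, g' = -0.760 → ψ₂ = 0.614
  ψ₂ = 0.614: g = 0.0006, g' = -0.739 → ψ₂ = 0.615
Converged at ψ₂ = 0.615.
  1-propanol: x = 0.030, y = 0.133
  toluene: x = 0.150, y = 0.473
  n-decane: x = 0.819, y = 0.393

V/F (drum 2) = 0.615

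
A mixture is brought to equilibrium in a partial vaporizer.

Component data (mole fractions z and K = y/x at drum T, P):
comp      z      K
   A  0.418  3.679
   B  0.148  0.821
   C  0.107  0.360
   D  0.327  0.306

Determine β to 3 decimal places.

β = 0.501

Iterate (Newton) starting at β = 0.5:
  β = 0.500: g = 0.0013, g' = -1.018 → β = 0.501
Converged at β = 0.501.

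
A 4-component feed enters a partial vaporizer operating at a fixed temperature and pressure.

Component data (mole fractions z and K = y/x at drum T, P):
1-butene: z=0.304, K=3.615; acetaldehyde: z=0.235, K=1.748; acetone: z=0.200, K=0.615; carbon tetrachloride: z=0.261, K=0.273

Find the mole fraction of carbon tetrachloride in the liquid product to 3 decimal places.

Newton–Raphson from ψ = 0.5:
  ψ = 0.500: g = 0.0790, g' = -0.846 → ψ = 0.593
Converged at ψ = 0.593.
Compositions from xᵢ = zᵢ/(1+ψ(Kᵢ−1)), yᵢ = Kᵢxᵢ:
  1-butene: x = 0.119, y = 0.431
  acetaldehyde: x = 0.163, y = 0.285
  acetone: x = 0.259, y = 0.159
  carbon tetrachloride: x = 0.459, y = 0.125

x_carbon tetrachloride = 0.459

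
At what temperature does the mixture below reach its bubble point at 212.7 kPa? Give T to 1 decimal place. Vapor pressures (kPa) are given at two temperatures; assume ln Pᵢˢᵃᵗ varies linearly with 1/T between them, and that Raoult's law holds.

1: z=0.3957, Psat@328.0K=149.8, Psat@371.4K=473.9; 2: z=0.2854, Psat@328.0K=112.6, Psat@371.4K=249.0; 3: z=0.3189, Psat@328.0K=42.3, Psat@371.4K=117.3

T = 356.5 K

Bubble-point temperature: ΣzᵢPᵢˢᵃᵗ(T) = P. Interpolate ln Pᵢˢᵃᵗ = aᵢ + bᵢ/T.
  T = 328.0 K: ΣzᵢPᵢˢᵃᵗ = 104.90 kPa
  T = 371.4 K: ΣzᵢPᵢˢᵃᵗ = 295.99 kPa
  T = 349.7 K: ΣzᵢPᵢˢᵃᵗ = 181.43 kPa
  T = 360.5 K: ΣzᵢPᵢˢᵃᵗ = 233.04 kPa
  T = 355.1 K: ΣzᵢPᵢˢᵃᵗ = 205.98 kPa
  T = 357.8 K: ΣzᵢPᵢˢᵃᵗ = 219.18 kPa
Interpolating between 355.1 K and 357.8 K gives T ≈ 356.5 K.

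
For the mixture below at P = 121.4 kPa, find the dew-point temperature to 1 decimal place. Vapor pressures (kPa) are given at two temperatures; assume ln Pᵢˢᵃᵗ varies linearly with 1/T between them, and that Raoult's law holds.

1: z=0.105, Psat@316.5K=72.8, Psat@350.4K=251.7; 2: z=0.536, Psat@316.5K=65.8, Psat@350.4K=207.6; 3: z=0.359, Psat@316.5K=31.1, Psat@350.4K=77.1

Dew-point temperature: Σzᵢ·P/Pᵢˢᵃᵗ(T) = 1. Interpolate ln Pᵢˢᵃᵗ = aᵢ + bᵢ/T.
  T = 316.5 K: ΣzᵢP/Pᵢˢᵃᵗ = 2.5654
  T = 350.4 K: ΣzᵢP/Pᵢˢᵃᵗ = 0.9294
  T = 333.4 K: ΣzᵢP/Pᵢˢᵃᵗ = 1.5039
  T = 341.9 K: ΣzᵢP/Pᵢˢᵃᵗ = 1.1747
  T = 346.1 K: ΣzᵢP/Pᵢˢᵃᵗ = 1.0447
  T = 348.2 K: ΣzᵢP/Pᵢˢᵃᵗ = 0.9863
Interpolating between 346.1 K and 348.2 K gives T ≈ 347.7 K.

T = 347.7 K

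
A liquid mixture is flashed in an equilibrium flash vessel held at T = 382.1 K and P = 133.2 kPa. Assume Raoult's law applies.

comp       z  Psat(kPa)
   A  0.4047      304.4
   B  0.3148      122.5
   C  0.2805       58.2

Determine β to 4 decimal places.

β = 0.6680

Raoult's law: Kᵢ = Pᵢˢᵃᵗ/P = Pᵢˢᵃᵗ/133.2.
  K_A = 304.4/133.2 = 2.285285, K_B = 122.5/133.2 = 0.919670, K_C = 58.2/133.2 = 0.436937
Let β = V/F and solve Σ zᵢ(Kᵢ−1)/(1+β(Kᵢ−1)) = 0.
Feasibility: ΣzᵢKᵢ = 1.3369, Σzᵢ/Kᵢ = 1.1614 — both > 1, two phases present.
Newton–Raphson from β = 0.48:
  β = 0.4800: g = 0.07895, g' = -0.4249 → β = 0.6658
  β = 0.6658: g = 0.00091, g' = -0.4240 → β = 0.6680
Converged at β = 0.6680.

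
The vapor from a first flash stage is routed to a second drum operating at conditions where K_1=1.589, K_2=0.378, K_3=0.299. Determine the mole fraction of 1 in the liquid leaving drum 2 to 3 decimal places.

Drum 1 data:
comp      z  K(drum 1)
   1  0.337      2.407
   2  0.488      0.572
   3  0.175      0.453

Drum 1:
Material balance + equilibrium reduce to Σ zᵢ(Kᵢ−1)/(1+ψ₁(Kᵢ−1)) = 0.
g(0) = ΣzᵢKᵢ − 1 = 0.170 and g(1) = 1 − Σzᵢ/Kᵢ = -0.379, so a root lies in (0, 1).
Iterate (Newton) starting at ψ₁ = 0.44:
  ψ₁ = 0.440: g = -0.0905, g' = -0.481 → ψ₁ = 0.252
  ψ₁ = 0.252: g = 0.0050, g' = -0.546 → ψ₁ = 0.261
Converged at ψ₁ = 0.261.
Drum-1 compositions:
  1: x = 0.246, y = 0.593
  2: x = 0.549, y = 0.314
  3: x = 0.204, y = 0.092
Drum-2 feed = drum-1 vapor: z₂ = (0.5933, 0.3142, 0.0925).
Drum 2:
Let ψ₂ = V/F and solve Σ zᵢ(Kᵢ−1)/(1+ψ₂(Kᵢ−1)) = 0.
Feasibility: ΣzᵢKᵢ = 1.089, Σzᵢ/Kᵢ = 1.514 — both > 1, two phases present.
Newton–Raphson from ψ₂ = 0.5:
  ψ₂ = 0.500: g = -0.1136, g' = -0.487 → ψ₂ = 0.267
  ψ₂ = 0.267: g = -0.0120, g' = -0.397 → ψ₂ = 0.236
Converged at ψ₂ = 0.236.
  1: x = 0.521, y = 0.828
  2: x = 0.368, y = 0.139
  3: x = 0.111, y = 0.033

x_1 (drum 2) = 0.521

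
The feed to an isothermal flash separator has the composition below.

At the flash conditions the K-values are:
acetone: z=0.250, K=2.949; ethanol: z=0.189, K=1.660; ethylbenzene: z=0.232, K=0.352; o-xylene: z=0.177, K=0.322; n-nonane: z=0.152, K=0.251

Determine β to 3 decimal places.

β = 0.217

Newton–Raphson from β = 0.5:
  β = 0.500: g = -0.2454, g' = -0.907 → β = 0.230
  β = 0.230: g = -0.0113, g' = -0.888 → β = 0.217
Converged at β = 0.217.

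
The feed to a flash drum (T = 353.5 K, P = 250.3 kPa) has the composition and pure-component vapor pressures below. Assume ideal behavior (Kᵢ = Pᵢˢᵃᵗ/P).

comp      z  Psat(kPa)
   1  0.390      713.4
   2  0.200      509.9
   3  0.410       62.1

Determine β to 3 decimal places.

β = 0.517

Raoult's law: Kᵢ = Pᵢˢᵃᵗ/P = Pᵢˢᵃᵗ/250.3.
  K_1 = 713.4/250.3 = 2.85018, K_2 = 509.9/250.3 = 2.03716, K_3 = 62.1/250.3 = 0.24810
Iterate (Newton) starting at β = 0.31:
  β = 0.310: g = 0.2136, g' = -1.056 → β = 0.512
  β = 0.512: g = 0.0046, g' = -1.057 → β = 0.517
Converged at β = 0.517.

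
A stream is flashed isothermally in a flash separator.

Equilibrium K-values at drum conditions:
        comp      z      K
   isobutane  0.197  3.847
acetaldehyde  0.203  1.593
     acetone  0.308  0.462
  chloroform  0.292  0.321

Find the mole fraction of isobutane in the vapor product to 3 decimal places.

Material balance + equilibrium reduce to Σ zᵢ(Kᵢ−1)/(1+ψ(Kᵢ−1)) = 0.
g(0) = ΣzᵢKᵢ − 1 = 0.317 and g(1) = 1 − Σzᵢ/Kᵢ = -0.755, so a root lies in (0, 1).
Newton iteration, ψ⁰ = 0.5:
  ψ = 0.500: g = -0.2026, g' = -0.790 → ψ = 0.243
  ψ = 0.243: g = 0.0082, g' = -0.923 → ψ = 0.252
Converged at ψ = 0.252.
Compositions from xᵢ = zᵢ/(1+ψ(Kᵢ−1)), yᵢ = Kᵢxᵢ:
  isobutane: x = 0.115, y = 0.441
  acetaldehyde: x = 0.177, y = 0.281
  acetone: x = 0.356, y = 0.165
  chloroform: x = 0.352, y = 0.113

y_isobutane = 0.441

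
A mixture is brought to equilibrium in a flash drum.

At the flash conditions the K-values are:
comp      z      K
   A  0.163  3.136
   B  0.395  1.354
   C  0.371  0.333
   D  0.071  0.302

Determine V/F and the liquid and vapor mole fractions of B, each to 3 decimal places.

V/F = 0.248, x_B = 0.363, y_B = 0.492

Material balance + equilibrium reduce to Σ zᵢ(Kᵢ−1)/(1+V/F(Kᵢ−1)) = 0.
Check two-phase: ΣzᵢKᵢ = 1.191 > 1 and Σzᵢ/Kᵢ = 1.693 > 1, so g(0) = 0.191 > 0 and g(1) = -0.693 < 0.
Newton iteration, V/F⁰ = 0.69:
  V/F = 0.690: g = -0.3009, g' = -0.849 → V/F = 0.335
  V/F = 0.335: g = -0.0557, g' = -0.625 → V/F = 0.246
  V/F = 0.246: g = 0.0008, g' = -0.648 → V/F = 0.248
Converged at V/F = 0.248.
Compositions from xᵢ = zᵢ/(1+V/F(Kᵢ−1)), yᵢ = Kᵢxᵢ:
  A: x = 0.107, y = 0.334
  B: x = 0.363, y = 0.492
  C: x = 0.444, y = 0.148
  D: x = 0.086, y = 0.026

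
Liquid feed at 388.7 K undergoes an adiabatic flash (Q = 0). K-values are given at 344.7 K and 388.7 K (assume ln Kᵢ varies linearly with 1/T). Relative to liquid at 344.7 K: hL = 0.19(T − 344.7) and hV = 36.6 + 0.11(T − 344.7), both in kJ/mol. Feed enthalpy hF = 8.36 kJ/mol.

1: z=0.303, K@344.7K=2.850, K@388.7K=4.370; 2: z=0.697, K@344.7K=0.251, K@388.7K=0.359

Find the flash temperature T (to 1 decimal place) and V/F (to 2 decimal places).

T = 362.5 K, V/F = 0.14

Adiabatic flash: solve Rachford–Rice at each trial T, then check hF = ψ·hV(T) + (1−ψ)·hL(T).
  T = 344.7 K: K = (2.850, 0.251), RR gives ψ = 0.028, H_out = 1.017 kJ/mol
  T = 388.7 K: K = (4.370, 0.359), RR gives ψ = 0.266, H_out = 17.155 kJ/mol
  T = 366.7 K: K = (3.575, 0.303), RR gives ψ = 0.164, H_out = 9.903 kJ/mol
  T = 355.7 K: K = (3.203, 0.277), RR gives ψ = 0.103, H_out = 5.754 kJ/mol
  T = 361.2 K: K = (3.387, 0.290), RR gives ψ = 0.135, H_out = 7.887 kJ/mol
  T = 363.9 K: K = (3.478, 0.297), RR gives ψ = 0.150, H_out = 8.890 kJ/mol
  T = 362.5 K: K = (3.431, 0.293), RR gives ψ = 0.142, H_out = 8.374 kJ/mol
Linear interpolation between T = 361.2 (H_out = 7.887) and T = 362.5 (H_out = 8.374) on hF = 8.36 gives T ≈ 362.5 K, at which ψ = 0.14.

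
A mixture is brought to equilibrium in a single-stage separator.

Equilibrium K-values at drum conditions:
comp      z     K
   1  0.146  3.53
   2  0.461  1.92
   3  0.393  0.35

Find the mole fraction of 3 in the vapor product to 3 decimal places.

Let ψ = V/F and solve Σ zᵢ(Kᵢ−1)/(1+ψ(Kᵢ−1)) = 0.
g(0) = ΣzᵢKᵢ − 1 = 0.538 and g(1) = 1 − Σzᵢ/Kᵢ = -0.404, so a root lies in (0, 1).
Newton iteration, ψ⁰ = 0.5:
  ψ = 0.500: g = 0.0751, g' = -0.730 → ψ = 0.603
  ψ = 0.603: g = -0.0010, g' = -0.757 → ψ = 0.602
Converged at ψ = 0.602.
Compositions from xᵢ = zᵢ/(1+ψ(Kᵢ−1)), yᵢ = Kᵢxᵢ:
  1: x = 0.058, y = 0.204
  2: x = 0.297, y = 0.570
  3: x = 0.645, y = 0.226

y_3 = 0.226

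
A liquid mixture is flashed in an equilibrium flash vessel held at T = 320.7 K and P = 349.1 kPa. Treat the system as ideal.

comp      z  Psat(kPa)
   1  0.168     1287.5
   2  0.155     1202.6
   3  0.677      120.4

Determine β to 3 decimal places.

β = 0.230

Raoult's law: Kᵢ = Pᵢˢᵃᵗ/P = Pᵢˢᵃᵗ/349.1.
  K_1 = 1287.5/349.1 = 3.68805, K_2 = 1202.6/349.1 = 3.44486, K_3 = 120.4/349.1 = 0.34489
Newton iteration, β⁰ = 0.5:
  β = 0.500: g = -0.2964, g' = -1.051 → β = 0.218
  β = 0.218: g = 0.0145, g' = -1.272 → β = 0.229
  β = 0.229: g = 0.0001, g' = -1.247 → β = 0.230
Converged at β = 0.230.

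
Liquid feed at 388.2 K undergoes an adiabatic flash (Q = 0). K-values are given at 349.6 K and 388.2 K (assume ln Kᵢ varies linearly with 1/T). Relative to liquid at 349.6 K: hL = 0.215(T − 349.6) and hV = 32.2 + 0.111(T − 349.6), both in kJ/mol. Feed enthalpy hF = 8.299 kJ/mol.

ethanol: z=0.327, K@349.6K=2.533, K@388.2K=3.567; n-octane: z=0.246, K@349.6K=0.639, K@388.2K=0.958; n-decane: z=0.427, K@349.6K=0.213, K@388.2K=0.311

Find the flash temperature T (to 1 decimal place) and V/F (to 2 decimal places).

Adiabatic flash: solve Rachford–Rice at each trial T, then check hF = ψ·hV(T) + (1−ψ)·hL(T).
  T = 349.6 K: K = (2.533, 0.639, 0.213), RR gives ψ = 0.076, H_out = 2.455 kJ/mol
  T = 388.2 K: K = (3.567, 0.958, 0.311), RR gives ψ = 0.397, H_out = 19.496 kJ/mol
  T = 368.9 K: K = (3.033, 0.791, 0.260), RR gives ψ = 0.249, H_out = 11.656 kJ/mol
  T = 359.2 K: K = (2.777, 0.712, 0.236), RR gives ψ = 0.167, H_out = 7.268 kJ/mol
  T = 364.0 K: K = (2.903, 0.751, 0.248), RR gives ψ = 0.208, H_out = 9.488 kJ/mol
  T = 361.6 K: K = (2.840, 0.731, 0.242), RR gives ψ = 0.188, H_out = 8.391 kJ/mol
Linear interpolation between T = 359.2 (H_out = 7.268) and T = 361.6 (H_out = 8.391) on hF = 8.299 gives T ≈ 361.4 K, at which ψ = 0.19.

T = 361.4 K, V/F = 0.19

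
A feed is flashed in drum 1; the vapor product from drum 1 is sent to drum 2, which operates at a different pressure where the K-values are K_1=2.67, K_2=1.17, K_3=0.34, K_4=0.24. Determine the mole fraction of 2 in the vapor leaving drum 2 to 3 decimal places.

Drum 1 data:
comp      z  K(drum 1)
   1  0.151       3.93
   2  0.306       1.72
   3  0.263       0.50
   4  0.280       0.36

y_2 (drum 2) = 0.450

Drum 1:
Material balance + equilibrium reduce to Σ zᵢ(Kᵢ−1)/(1+ψ₁(Kᵢ−1)) = 0.
Feasibility: ΣzᵢKᵢ = 1.352, Σzᵢ/Kᵢ = 1.520 — both > 1, two phases present.
Newton iteration, ψ₁⁰ = 0.44:
  ψ₁ = 0.440: g = -0.0574, g' = -0.669 → ψ₁ = 0.354
  ψ₁ = 0.354: g = 0.0012, g' = -0.702 → ψ₁ = 0.356
Converged at ψ₁ = 0.356.
Drum-1 compositions:
  1: x = 0.074, y = 0.291
  2: x = 0.244, y = 0.419
  3: x = 0.320, y = 0.160
  4: x = 0.363, y = 0.131
Drum-2 feed = drum-1 vapor: z₂ = (0.2905, 0.4190, 0.1600, 0.1305).
Drum 2:
Material balance + equilibrium reduce to Σ zᵢ(Kᵢ−1)/(1+ψ₂(Kᵢ−1)) = 0.
g(0) = ΣzᵢKᵢ − 1 = 0.352 and g(1) = 1 − Σzᵢ/Kᵢ = -0.481, so a root lies in (0, 1).
Iterate (Newton) starting at ψ₂ = 0.5:
  ψ₂ = 0.500: g = 0.0125, g' = -0.602 → ψ₂ = 0.521
Converged at ψ₂ = 0.521.
  1: x = 0.155, y = 0.415
  2: x = 0.385, y = 0.450
  3: x = 0.244, y = 0.083
  4: x = 0.216, y = 0.052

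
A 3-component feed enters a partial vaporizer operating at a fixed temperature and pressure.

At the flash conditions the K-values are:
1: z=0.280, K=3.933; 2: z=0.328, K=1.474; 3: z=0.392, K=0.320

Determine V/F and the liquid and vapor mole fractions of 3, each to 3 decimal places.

Newton–Raphson from V/F = 0.5:
  V/F = 0.500: g = 0.0548, g' = -0.860 → V/F = 0.564
Converged at V/F = 0.564.
Compositions from xᵢ = zᵢ/(1+V/F(Kᵢ−1)), yᵢ = Kᵢxᵢ:
  1: x = 0.106, y = 0.415
  2: x = 0.259, y = 0.382
  3: x = 0.636, y = 0.203

V/F = 0.564, x_3 = 0.636, y_3 = 0.203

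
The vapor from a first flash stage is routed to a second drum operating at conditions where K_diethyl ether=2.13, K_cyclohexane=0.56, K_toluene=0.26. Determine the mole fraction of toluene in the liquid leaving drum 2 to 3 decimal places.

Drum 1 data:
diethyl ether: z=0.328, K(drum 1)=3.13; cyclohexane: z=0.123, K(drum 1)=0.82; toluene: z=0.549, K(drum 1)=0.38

x_toluene (drum 2) = 0.480

Drum 1:
Newton iteration, ψ₁⁰ = 0.38:
  ψ₁ = 0.380: g = -0.0829, g' = -0.820 → ψ₁ = 0.279
  ψ₁ = 0.279: g = 0.0034, g' = -0.899 → ψ₁ = 0.283
Converged at ψ₁ = 0.283.
Drum-1 compositions:
  diethyl ether: x = 0.205, y = 0.641
  cyclohexane: x = 0.130, y = 0.106
  toluene: x = 0.666, y = 0.253
Drum-2 feed = drum-1 vapor: z₂ = (0.6408, 0.1063, 0.2530).
Drum 2:
Material balance + equilibrium reduce to Σ zᵢ(Kᵢ−1)/(1+ψ₂(Kᵢ−1)) = 0.
Check two-phase: ΣzᵢKᵢ = 1.490 > 1 and Σzᵢ/Kᵢ = 1.464 > 1, so g(0) = 0.490 > 0 and g(1) = -0.464 < 0.
Iterate (Newton) starting at ψ₂ = 0.5:
  ψ₂ = 0.500: g = 0.1056, g' = -0.717 → ψ₂ = 0.647
  ψ₂ = 0.647: g = -0.0065, g' = -0.823 → ψ₂ = 0.639
Converged at ψ₂ = 0.639.
  diethyl ether: x = 0.372, y = 0.792
  cyclohexane: x = 0.148, y = 0.083
  toluene: x = 0.480, y = 0.125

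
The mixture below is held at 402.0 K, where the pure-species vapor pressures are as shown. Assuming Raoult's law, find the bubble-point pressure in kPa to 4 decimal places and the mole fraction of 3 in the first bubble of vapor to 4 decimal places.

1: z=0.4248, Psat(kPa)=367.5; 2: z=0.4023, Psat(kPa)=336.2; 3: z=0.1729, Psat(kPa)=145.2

Pbub = 316.4723 kPa, y_3 = 0.0793

At the bubble point ψ → 0, so ΣzᵢKᵢ = 1 with Kᵢ = Pᵢˢᵃᵗ/P ⇒ P = ΣzᵢPᵢˢᵃᵗ.
P = 0.4248·367.5 + 0.4023·336.2 + 0.1729·145.2 = 316.4723 kPa
yᵢ = zᵢPᵢˢᵃᵗ/P ⇒ y_3 = 0.1729·145.2/316.4723 = 0.0793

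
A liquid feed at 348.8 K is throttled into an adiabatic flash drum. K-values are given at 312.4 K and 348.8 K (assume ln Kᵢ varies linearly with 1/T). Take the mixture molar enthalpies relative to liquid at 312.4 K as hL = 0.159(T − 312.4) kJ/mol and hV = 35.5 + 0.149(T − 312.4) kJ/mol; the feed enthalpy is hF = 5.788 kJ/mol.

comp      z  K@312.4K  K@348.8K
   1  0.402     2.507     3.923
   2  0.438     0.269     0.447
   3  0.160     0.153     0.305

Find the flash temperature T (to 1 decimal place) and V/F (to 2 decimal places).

Adiabatic flash: solve Rachford–Rice at each trial T, then check hF = ψ·hV(T) + (1−ψ)·hL(T).
  T = 312.4 K: K = (2.507, 0.269, 0.153), RR gives ψ = 0.130, H_out = 4.631 kJ/mol
  T = 348.8 K: K = (3.923, 0.447, 0.305), RR gives ψ = 0.473, H_out = 22.390 kJ/mol
  T = 330.6 K: K = (3.175, 0.352, 0.220), RR gives ψ = 0.312, H_out = 13.913 kJ/mol
  T = 321.5 K: K = (2.831, 0.309, 0.184), RR gives ψ = 0.228, H_out = 9.505 kJ/mol
  T = 316.9 K: K = (2.664, 0.288, 0.168), RR gives ψ = 0.181, H_out = 7.122 kJ/mol
  T = 314.6 K: K = (2.583, 0.278, 0.160), RR gives ψ = 0.156, H_out = 5.872 kJ/mol
  T = 313.5 K: K = (2.545, 0.274, 0.157), RR gives ψ = 0.143, H_out = 5.257 kJ/mol
Linear interpolation between T = 313.5 (H_out = 5.257) and T = 314.6 (H_out = 5.872) on hF = 5.788 gives T ≈ 314.4 K, at which ψ = 0.15.

T = 314.4 K, V/F = 0.15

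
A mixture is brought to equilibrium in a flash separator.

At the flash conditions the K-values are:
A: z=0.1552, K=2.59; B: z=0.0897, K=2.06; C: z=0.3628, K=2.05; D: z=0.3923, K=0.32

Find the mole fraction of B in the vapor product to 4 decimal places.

y_B = 0.1160

Let β = V/F and solve Σ zᵢ(Kᵢ−1)/(1+β(Kᵢ−1)) = 0.
Feasibility: ΣzᵢKᵢ = 1.4560, Σzᵢ/Kᵢ = 1.5064 — both > 1, two phases present.
Iterate (Newton) starting at β = 0.51:
  β = 0.5100: g = 0.03768, g' = -0.7569 → β = 0.5598
  β = 0.5598: g = -0.00056, g' = -0.7811 → β = 0.5591
Converged at β = 0.5591.
Compositions from xᵢ = zᵢ/(1+β(Kᵢ−1)), yᵢ = Kᵢxᵢ:
  A: x = 0.0822, y = 0.2128
  B: x = 0.0563, y = 0.1160
  C: x = 0.2286, y = 0.4686
  D: x = 0.6329, y = 0.2025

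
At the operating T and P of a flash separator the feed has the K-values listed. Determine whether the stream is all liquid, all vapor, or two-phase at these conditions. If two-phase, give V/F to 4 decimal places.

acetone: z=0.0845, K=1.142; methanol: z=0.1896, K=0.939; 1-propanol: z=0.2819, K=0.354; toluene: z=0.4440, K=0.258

ΣzᵢKᵢ = 0.4889; Σzᵢ/Kᵢ = 2.7932.
Since ΣzᵢKᵢ < 1 the mixture is below its bubble point — single liquid phase.

all liquid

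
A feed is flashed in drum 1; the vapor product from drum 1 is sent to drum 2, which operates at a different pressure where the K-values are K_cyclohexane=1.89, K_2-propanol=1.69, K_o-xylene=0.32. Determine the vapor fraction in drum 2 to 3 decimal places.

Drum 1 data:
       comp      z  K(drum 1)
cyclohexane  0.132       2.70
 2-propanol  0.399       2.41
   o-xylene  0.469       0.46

V/F (drum 2) = 0.519

Drum 1:
Newton–Raphson from ψ₁ = 0.39:
  ψ₁ = 0.390: g = 0.1771, g' = -0.688 → ψ₁ = 0.648
  ψ₁ = 0.648: g = 0.0115, g' = -0.627 → ψ₁ = 0.666
Converged at ψ₁ = 0.666.
Drum-1 compositions:
  cyclohexane: x = 0.062, y = 0.167
  2-propanol: x = 0.206, y = 0.496
  o-xylene: x = 0.732, y = 0.337
Drum-2 feed = drum-1 vapor: z₂ = (0.1672, 0.4960, 0.3369).
Drum 2:
Rachford–Rice: g(ψ₂) = Σ zᵢ(Kᵢ−1)/(1+ψ₂(Kᵢ−1)) = 0.
g(0) = ΣzᵢKᵢ − 1 = 0.262 and g(1) = 1 − Σzᵢ/Kᵢ = -0.435, so a root lies in (0, 1).
Newton iteration, ψ₂⁰ = 0.5:
  ψ₂ = 0.500: g = 0.0103, g' = -0.552 → ψ₂ = 0.519
Converged at ψ₂ = 0.519.
  cyclohexane: x = 0.114, y = 0.216
  2-propanol: x = 0.365, y = 0.617
  o-xylene: x = 0.520, y = 0.167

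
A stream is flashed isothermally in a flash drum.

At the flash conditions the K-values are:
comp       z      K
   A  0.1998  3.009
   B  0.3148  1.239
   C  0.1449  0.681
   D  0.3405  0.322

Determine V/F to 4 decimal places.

Material balance + equilibrium reduce to Σ zᵢ(Kᵢ−1)/(1+V/F(Kᵢ−1)) = 0.
Feasibility: ΣzᵢKᵢ = 1.1996, Σzᵢ/Kᵢ = 1.5907 — both > 1, two phases present.
Newton–Raphson from V/F = 0.5:
  V/F = 0.5000: g = -0.13680, g' = -0.5942 → V/F = 0.2698
  V/F = 0.2698: g = -0.00211, g' = -0.6071 → V/F = 0.2663
Converged at V/F = 0.2663.

V/F = 0.2663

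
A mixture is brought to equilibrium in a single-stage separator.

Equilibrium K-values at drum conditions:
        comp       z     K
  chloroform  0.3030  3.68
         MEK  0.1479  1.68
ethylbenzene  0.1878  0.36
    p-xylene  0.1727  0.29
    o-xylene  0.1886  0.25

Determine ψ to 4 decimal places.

ψ = 0.3413

Let ψ = V/F and solve Σ zᵢ(Kᵢ−1)/(1+ψ(Kᵢ−1)) = 0.
Check two-phase: ΣzᵢKᵢ = 1.5284 > 1 and Σzᵢ/Kᵢ = 2.0420 > 1, so g(0) = 0.5284 > 0 and g(1) = -1.0420 < 0.
Iterate (Newton) starting at ψ = 0.63:
  ψ = 0.6300: g = -0.31893, g' = -1.2168 → ψ = 0.3679
  ψ = 0.3679: g = -0.02920, g' = -1.0890 → ψ = 0.3411
  ψ = 0.3411: g = 0.00024, g' = -1.1081 → ψ = 0.3413
Converged at ψ = 0.3413.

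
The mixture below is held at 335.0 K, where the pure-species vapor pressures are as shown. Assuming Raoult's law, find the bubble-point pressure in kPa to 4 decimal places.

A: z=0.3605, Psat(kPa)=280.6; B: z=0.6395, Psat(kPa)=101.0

At the bubble point ψ → 0, so ΣzᵢKᵢ = 1 with Kᵢ = Pᵢˢᵃᵗ/P ⇒ P = ΣzᵢPᵢˢᵃᵗ.
P = 0.3605·280.6 + 0.6395·101.0 = 165.7458 kPa

Pbub = 165.7458 kPa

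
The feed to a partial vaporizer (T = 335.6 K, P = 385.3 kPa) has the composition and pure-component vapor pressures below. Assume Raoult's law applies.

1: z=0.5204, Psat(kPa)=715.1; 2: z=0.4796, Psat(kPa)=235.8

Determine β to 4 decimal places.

Raoult's law: Kᵢ = Pᵢˢᵃᵗ/P = Pᵢˢᵃᵗ/385.3.
  K_1 = 715.1/385.3 = 1.855956, K_2 = 235.8/385.3 = 0.611991
Rachford–Rice: g(β) = Σ zᵢ(Kᵢ−1)/(1+β(Kᵢ−1)) = 0.
g(0) = ΣzᵢKᵢ − 1 = 0.2594 and g(1) = 1 − Σzᵢ/Kᵢ = -0.0641, so a root lies in (0, 1).
Binary case is linear: z₁(K₁−1)(1+β(K₂−1)) + z₂(K₂−1)(1+β(K₁−1)) = 0
⇒ β = [z₁(K₁−1)+z₂(K₂−1)] / [−(K₁−1)(K₂−1)] = 0.25935/0.33212 = 0.7809

β = 0.7809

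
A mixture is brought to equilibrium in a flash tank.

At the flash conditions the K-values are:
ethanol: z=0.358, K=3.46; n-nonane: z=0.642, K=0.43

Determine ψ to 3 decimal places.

Binary case is linear: z₁(K₁−1)(1+ψ(K₂−1)) + z₂(K₂−1)(1+ψ(K₁−1)) = 0
⇒ ψ = [z₁(K₁−1)+z₂(K₂−1)] / [−(K₁−1)(K₂−1)] = 0.5147/1.4022 = 0.367

ψ = 0.367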